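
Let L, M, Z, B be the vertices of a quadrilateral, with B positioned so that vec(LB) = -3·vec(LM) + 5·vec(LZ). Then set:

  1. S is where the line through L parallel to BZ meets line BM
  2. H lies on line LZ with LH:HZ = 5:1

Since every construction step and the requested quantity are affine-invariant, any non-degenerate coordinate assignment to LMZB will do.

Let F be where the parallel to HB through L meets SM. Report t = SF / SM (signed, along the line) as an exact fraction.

t = 3/8

Assign L = (0, 0), M = (1, 0), Z = (0, 1), B = (-3, 5) — the answer is frame-independent, so this choice is without loss of generality.
1. S is where the line through L parallel to BZ meets line BM ⇒ S = (-15, 20)
2. H lies on line LZ with LH:HZ = 5:1 ⇒ H = (0, 5/6)
through L parallel to HB: direction (-3, 25/6); meets SM at F = (-9, 25/2)
F = S + t·(M−S) with t = 3/8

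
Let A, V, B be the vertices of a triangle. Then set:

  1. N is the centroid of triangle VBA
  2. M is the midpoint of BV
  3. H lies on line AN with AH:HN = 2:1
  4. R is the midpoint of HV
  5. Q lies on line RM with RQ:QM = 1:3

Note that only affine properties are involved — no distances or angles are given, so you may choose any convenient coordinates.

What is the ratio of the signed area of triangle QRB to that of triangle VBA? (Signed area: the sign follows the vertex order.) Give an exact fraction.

[QRB]:[VBA] = -5/144

Work in coordinates with A = (0, 0), V = (1, 0), B = (0, 1).
1. N is the centroid of triangle VBA ⇒ N = (1/3, 1/3)
2. M is the midpoint of BV ⇒ M = (1/2, 1/2)
3. H lies on line AN with AH:HN = 2:1 ⇒ H = (2/9, 2/9)
4. R is the midpoint of HV ⇒ R = (11/18, 1/9)
5. Q lies on line RM with RQ:QM = 1:3 ⇒ Q = (7/12, 5/24)
2·[QRB] = -5/144, 2·[VBA] = 1
[QRB]:[VBA] = -5/144:1 = -5/144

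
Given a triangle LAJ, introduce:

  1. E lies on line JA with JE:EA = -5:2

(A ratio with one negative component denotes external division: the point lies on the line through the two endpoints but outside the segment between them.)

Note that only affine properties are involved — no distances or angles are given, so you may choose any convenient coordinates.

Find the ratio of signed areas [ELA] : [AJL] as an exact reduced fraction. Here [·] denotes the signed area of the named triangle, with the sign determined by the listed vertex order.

[ELA]:[AJL] = -2/3

Assign L = (0, 0), A = (1, 0), J = (0, 1) — the answer is frame-independent, so this choice is without loss of generality.
1. E lies on line JA with JE:EA = -5:2 ⇒ E = (5/3, -2/3)
2·[ELA] = -2/3, 2·[AJL] = 1
[ELA]:[AJL] = -2/3:1 = -2/3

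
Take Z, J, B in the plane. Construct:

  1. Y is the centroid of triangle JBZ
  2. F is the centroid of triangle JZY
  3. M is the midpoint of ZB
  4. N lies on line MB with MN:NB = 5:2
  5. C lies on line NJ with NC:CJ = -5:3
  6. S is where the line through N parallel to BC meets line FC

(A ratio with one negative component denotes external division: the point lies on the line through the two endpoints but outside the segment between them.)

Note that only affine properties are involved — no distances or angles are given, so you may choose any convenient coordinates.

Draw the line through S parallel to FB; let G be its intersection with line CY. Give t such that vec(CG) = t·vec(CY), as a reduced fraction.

t = 45/152

Set Z = (0, 0), J = (1, 0), B = (0, 1); any affine frame gives the same invariant.
1. Y is the centroid of triangle JBZ ⇒ Y = (1/3, 1/3)
2. F is the centroid of triangle JZY ⇒ F = (4/9, 1/9)
3. M is the midpoint of ZB ⇒ M = (0, 1/2)
4. N lies on line MB with MN:NB = 5:2 ⇒ N = (0, 6/7)
5. C lies on line NJ with NC:CJ = -5:3 ⇒ C = (5/2, -9/7)
6. S is where the line through N parallel to BC meets line FC ⇒ S = (575/304, -116/133)
through S parallel to FB: direction (-4/9, 8/9); meets CY at G = (565/304, -429/532)
G = C + t·(Y−C) with t = 45/152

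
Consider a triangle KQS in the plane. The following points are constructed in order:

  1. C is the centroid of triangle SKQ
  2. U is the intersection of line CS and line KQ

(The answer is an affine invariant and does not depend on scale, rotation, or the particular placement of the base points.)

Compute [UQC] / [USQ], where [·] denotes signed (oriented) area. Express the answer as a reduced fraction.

[UQC]:[USQ] = -1/3

Work in coordinates with K = (0, 0), Q = (1, 0), S = (0, 1).
1. C is the centroid of triangle SKQ ⇒ C = (1/3, 1/3)
2. U is the intersection of line CS and line KQ ⇒ U = (1/2, 0)
2·[UQC] = 1/6, 2·[USQ] = -1/2
[UQC]:[USQ] = 1/6:-1/2 = -1/3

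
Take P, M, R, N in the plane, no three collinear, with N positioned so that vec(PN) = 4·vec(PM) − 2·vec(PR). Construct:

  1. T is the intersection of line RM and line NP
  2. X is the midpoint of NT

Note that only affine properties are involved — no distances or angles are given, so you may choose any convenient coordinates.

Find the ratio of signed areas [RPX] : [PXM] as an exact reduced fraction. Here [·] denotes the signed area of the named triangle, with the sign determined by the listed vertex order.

Work in coordinates with P = (0, 0), M = (1, 0), R = (0, 1), N = (4, -2).
1. T is the intersection of line RM and line NP ⇒ T = (2, -1)
2. X is the midpoint of NT ⇒ X = (3, -3/2)
2·[RPX] = 3, 2·[PXM] = 3/2
[RPX]:[PXM] = 3:3/2 = 2

[RPX]:[PXM] = 2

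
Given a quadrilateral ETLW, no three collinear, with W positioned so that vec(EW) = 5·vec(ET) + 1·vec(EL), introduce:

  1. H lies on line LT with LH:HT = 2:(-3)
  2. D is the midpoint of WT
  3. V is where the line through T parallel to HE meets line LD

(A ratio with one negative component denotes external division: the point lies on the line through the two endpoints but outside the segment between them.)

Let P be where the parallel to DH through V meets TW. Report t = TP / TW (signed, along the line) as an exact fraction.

t = 5/24

Assign E = (0, 0), T = (1, 0), L = (0, 1), W = (5, 1) — the answer is frame-independent, so this choice is without loss of generality.
1. H lies on line LT with LH:HT = 2:(-3) ⇒ H = (-2, 3)
2. D is the midpoint of WT ⇒ D = (3, 1/2)
3. V is where the line through T parallel to HE meets line LD ⇒ V = (3/8, 15/16)
through V parallel to DH: direction (-5, 5/2); meets TW at P = (11/6, 5/24)
P = T + t·(W−T) with t = 5/24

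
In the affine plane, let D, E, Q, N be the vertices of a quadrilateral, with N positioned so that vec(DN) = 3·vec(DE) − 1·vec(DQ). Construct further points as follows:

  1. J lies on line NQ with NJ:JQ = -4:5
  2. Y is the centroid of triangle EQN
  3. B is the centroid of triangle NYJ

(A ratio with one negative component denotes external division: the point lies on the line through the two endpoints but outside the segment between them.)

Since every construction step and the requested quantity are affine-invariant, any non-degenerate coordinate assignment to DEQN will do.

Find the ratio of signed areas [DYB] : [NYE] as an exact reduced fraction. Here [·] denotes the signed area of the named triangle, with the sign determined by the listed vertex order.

[DYB]:[NYE] = -40/3

Set D = (0, 0), E = (1, 0), Q = (0, 1), N = (3, -1); any affine frame gives the same invariant.
1. J lies on line NQ with NJ:JQ = -4:5 ⇒ J = (15, -9)
2. Y is the centroid of triangle EQN ⇒ Y = (4/3, 0)
3. B is the centroid of triangle NYJ ⇒ B = (58/9, -10/3)
2·[DYB] = -40/9, 2·[NYE] = 1/3
[DYB]:[NYE] = -40/9:1/3 = -40/3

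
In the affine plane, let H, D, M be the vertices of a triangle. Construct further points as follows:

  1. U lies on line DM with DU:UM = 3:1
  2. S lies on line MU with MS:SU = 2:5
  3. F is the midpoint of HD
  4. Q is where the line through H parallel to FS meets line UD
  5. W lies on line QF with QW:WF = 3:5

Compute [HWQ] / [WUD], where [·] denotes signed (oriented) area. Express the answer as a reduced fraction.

Set H = (0, 0), D = (1, 0), M = (0, 1); any affine frame gives the same invariant.
1. U lies on line DM with DU:UM = 3:1 ⇒ U = (1/4, 3/4)
2. S lies on line MU with MS:SU = 2:5 ⇒ S = (1/14, 13/14)
3. F is the midpoint of HD ⇒ F = (1/2, 0)
4. Q is where the line through H parallel to FS meets line UD ⇒ Q = (-6/7, 13/7)
5. W lies on line QF with QW:WF = 3:5 ⇒ W = (-39/112, 65/56)
2·[HWQ] = 39/112, 2·[WUD] = -9/64
[HWQ]:[WUD] = 39/112:-9/64 = -52/21

[HWQ]:[WUD] = -52/21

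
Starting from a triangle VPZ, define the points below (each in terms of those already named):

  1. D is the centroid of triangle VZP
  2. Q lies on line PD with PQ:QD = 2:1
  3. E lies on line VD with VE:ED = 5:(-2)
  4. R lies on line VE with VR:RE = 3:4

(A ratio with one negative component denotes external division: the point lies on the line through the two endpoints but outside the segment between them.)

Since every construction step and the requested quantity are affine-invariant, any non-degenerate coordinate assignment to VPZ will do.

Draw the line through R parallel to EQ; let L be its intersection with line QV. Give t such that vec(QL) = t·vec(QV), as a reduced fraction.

t = 4/7

Set V = (0, 0), P = (1, 0), Z = (0, 1); any affine frame gives the same invariant.
1. D is the centroid of triangle VZP ⇒ D = (1/3, 1/3)
2. Q lies on line PD with PQ:QD = 2:1 ⇒ Q = (5/9, 2/9)
3. E lies on line VD with VE:ED = 5:(-2) ⇒ E = (5/9, 5/9)
4. R lies on line VE with VR:RE = 3:4 ⇒ R = (5/21, 5/21)
through R parallel to EQ: direction (0, -1/3); meets QV at L = (5/21, 2/21)
L = Q + t·(V−Q) with t = 4/7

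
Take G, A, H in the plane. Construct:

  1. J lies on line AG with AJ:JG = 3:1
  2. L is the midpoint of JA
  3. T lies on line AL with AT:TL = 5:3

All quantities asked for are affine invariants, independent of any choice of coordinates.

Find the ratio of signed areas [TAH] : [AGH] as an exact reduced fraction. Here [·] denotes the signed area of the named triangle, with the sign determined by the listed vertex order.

Set G = (0, 0), A = (1, 0), H = (0, 1); any affine frame gives the same invariant.
1. J lies on line AG with AJ:JG = 3:1 ⇒ J = (1/4, 0)
2. L is the midpoint of JA ⇒ L = (5/8, 0)
3. T lies on line AL with AT:TL = 5:3 ⇒ T = (49/64, 0)
2·[TAH] = 15/64, 2·[AGH] = -1
[TAH]:[AGH] = 15/64:-1 = -15/64

[TAH]:[AGH] = -15/64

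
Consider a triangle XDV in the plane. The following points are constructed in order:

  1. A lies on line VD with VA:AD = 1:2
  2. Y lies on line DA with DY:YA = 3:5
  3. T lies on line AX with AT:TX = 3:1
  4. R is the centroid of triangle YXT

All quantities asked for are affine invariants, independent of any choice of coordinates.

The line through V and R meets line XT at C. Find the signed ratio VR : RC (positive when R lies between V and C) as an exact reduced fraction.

Set X = (0, 0), D = (1, 0), V = (0, 1); any affine frame gives the same invariant.
1. A lies on line VD with VA:AD = 1:2 ⇒ A = (1/3, 2/3)
2. Y lies on line DA with DY:YA = 3:5 ⇒ Y = (3/4, 1/4)
3. T lies on line AX with AT:TX = 3:1 ⇒ T = (1/12, 1/6)
4. R is the centroid of triangle YXT ⇒ R = (5/18, 5/36)
line VR meets XT at C = (10/51, 20/51)
R = V + t·(C−V) with t = 17/12, so VR:RC = 17/12:-5/12

VR:RC = -17/5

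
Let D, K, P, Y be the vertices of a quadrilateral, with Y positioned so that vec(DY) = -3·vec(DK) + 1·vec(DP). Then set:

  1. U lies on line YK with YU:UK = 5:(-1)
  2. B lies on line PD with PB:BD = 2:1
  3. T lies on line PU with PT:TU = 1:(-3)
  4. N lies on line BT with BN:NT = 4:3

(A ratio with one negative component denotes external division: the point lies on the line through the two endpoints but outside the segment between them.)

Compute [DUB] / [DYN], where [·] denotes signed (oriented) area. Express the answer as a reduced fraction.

[DUB]:[DYN] = -28/111

Work in coordinates with D = (0, 0), K = (1, 0), P = (0, 1), Y = (-3, 1).
1. U lies on line YK with YU:UK = 5:(-1) ⇒ U = (2, -1/4)
2. B lies on line PD with PB:BD = 2:1 ⇒ B = (0, 1/3)
3. T lies on line PU with PT:TU = 1:(-3) ⇒ T = (-1, 13/8)
4. N lies on line BT with BN:NT = 4:3 ⇒ N = (-4/7, 15/14)
2·[DUB] = 2/3, 2·[DYN] = -37/14
[DUB]:[DYN] = 2/3:-37/14 = -28/111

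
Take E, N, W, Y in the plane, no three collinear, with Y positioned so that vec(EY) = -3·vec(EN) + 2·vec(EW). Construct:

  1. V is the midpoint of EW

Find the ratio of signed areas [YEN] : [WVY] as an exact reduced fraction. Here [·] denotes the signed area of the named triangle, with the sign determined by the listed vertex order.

Assign E = (0, 0), N = (1, 0), W = (0, 1), Y = (-3, 2) — the answer is frame-independent, so this choice is without loss of generality.
1. V is the midpoint of EW ⇒ V = (0, 1/2)
2·[YEN] = 2, 2·[WVY] = -3/2
[YEN]:[WVY] = 2:-3/2 = -4/3

[YEN]:[WVY] = -4/3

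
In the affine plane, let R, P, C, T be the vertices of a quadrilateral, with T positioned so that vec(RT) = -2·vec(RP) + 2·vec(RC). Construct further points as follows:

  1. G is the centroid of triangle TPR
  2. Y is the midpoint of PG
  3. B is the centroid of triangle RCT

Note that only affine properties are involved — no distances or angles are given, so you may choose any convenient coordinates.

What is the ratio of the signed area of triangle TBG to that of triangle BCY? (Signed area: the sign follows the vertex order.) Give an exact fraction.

Set R = (0, 0), P = (1, 0), C = (0, 1), T = (-2, 2); any affine frame gives the same invariant.
1. G is the centroid of triangle TPR ⇒ G = (-1/3, 2/3)
2. Y is the midpoint of PG ⇒ Y = (1/3, 1/3)
3. B is the centroid of triangle RCT ⇒ B = (-2/3, 1)
2·[TBG] = -1/9, 2·[BCY] = -4/9
[TBG]:[BCY] = -1/9:-4/9 = 1/4

[TBG]:[BCY] = 1/4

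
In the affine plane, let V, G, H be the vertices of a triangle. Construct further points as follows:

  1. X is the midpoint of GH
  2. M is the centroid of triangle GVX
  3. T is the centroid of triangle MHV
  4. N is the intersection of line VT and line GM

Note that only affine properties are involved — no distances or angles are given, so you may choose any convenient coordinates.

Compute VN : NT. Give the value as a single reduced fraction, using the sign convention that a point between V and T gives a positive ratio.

Set V = (0, 0), G = (1, 0), H = (0, 1); any affine frame gives the same invariant.
1. X is the midpoint of GH ⇒ X = (1/2, 1/2)
2. M is the centroid of triangle GVX ⇒ M = (1/2, 1/6)
3. T is the centroid of triangle MHV ⇒ T = (1/6, 7/18)
4. N is the intersection of line VT and line GM ⇒ N = (1/8, 7/24)
N = V + t·(T−V) with t = 3/4, so VN:NT = t:(1−t) = 3/4:1/4

VN:NT = 3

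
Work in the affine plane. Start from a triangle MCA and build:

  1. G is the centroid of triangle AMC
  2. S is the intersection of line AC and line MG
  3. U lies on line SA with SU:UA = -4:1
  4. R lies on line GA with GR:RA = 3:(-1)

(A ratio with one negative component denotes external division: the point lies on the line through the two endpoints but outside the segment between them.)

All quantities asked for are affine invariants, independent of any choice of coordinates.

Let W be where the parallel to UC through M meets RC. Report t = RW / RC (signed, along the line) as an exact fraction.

t = 7

Choose coordinates M = (0, 0), C = (1, 0), A = (0, 1).
1. G is the centroid of triangle AMC ⇒ G = (1/3, 1/3)
2. S is the intersection of line AC and line MG ⇒ S = (1/2, 1/2)
3. U lies on line SA with SU:UA = -4:1 ⇒ U = (-1/6, 7/6)
4. R lies on line GA with GR:RA = 3:(-1) ⇒ R = (-1/6, 4/3)
through M parallel to UC: direction (7/6, -7/6); meets RC at W = (8, -8)
W = R + t·(C−R) with t = 7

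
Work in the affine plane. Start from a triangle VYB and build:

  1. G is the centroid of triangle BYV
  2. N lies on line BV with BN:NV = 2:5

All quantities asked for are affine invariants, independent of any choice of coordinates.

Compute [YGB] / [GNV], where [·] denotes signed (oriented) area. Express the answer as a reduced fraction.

Set V = (0, 0), Y = (1, 0), B = (0, 1); any affine frame gives the same invariant.
1. G is the centroid of triangle BYV ⇒ G = (1/3, 1/3)
2. N lies on line BV with BN:NV = 2:5 ⇒ N = (0, 5/7)
2·[YGB] = -1/3, 2·[GNV] = 5/21
[YGB]:[GNV] = -1/3:5/21 = -7/5

[YGB]:[GNV] = -7/5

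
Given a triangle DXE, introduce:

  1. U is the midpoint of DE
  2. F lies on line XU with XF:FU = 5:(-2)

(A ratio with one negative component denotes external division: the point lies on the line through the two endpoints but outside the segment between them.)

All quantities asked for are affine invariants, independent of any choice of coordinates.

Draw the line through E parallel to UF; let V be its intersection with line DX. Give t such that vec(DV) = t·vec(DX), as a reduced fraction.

Work in coordinates with D = (0, 0), X = (1, 0), E = (0, 1).
1. U is the midpoint of DE ⇒ U = (0, 1/2)
2. F lies on line XU with XF:FU = 5:(-2) ⇒ F = (-2/3, 5/6)
through E parallel to UF: direction (-2/3, 1/3); meets DX at V = (2, 0)
V = D + t·(X−D) with t = 2

t = 2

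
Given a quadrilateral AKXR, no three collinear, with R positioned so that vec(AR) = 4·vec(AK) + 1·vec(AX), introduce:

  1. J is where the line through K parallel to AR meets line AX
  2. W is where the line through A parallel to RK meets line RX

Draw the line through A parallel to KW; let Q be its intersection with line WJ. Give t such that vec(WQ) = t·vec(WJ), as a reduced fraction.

Work in coordinates with A = (0, 0), K = (1, 0), X = (0, 1), R = (4, 1).
1. J is where the line through K parallel to AR meets line AX ⇒ J = (0, -1/4)
2. W is where the line through A parallel to RK meets line RX ⇒ W = (3, 1)
through A parallel to KW: direction (2, 1); meets WJ at Q = (-3, -3/2)
Q = W + t·(J−W) with t = 2

t = 2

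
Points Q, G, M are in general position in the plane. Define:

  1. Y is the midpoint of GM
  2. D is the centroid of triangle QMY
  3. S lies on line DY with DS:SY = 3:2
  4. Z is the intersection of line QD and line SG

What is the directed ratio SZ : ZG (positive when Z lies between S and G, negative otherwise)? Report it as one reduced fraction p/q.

SZ:ZG = -1/5

Assign Q = (0, 0), G = (1, 0), M = (0, 1) — the answer is frame-independent, so this choice is without loss of generality.
1. Y is the midpoint of GM ⇒ Y = (1/2, 1/2)
2. D is the centroid of triangle QMY ⇒ D = (1/6, 1/2)
3. S lies on line DY with DS:SY = 3:2 ⇒ S = (11/30, 1/2)
4. Z is the intersection of line QD and line SG ⇒ Z = (5/24, 5/8)
Z = S + t·(G−S) with t = -1/4, so SZ:ZG = t:(1−t) = -1/4:5/4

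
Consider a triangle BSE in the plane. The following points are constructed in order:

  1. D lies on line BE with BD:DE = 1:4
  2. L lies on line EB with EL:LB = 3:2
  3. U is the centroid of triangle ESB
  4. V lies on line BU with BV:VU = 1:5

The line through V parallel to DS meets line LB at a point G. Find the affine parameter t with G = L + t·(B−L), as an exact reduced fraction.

Choose coordinates B = (0, 0), S = (1, 0), E = (0, 1).
1. D lies on line BE with BD:DE = 1:4 ⇒ D = (0, 1/5)
2. L lies on line EB with EL:LB = 3:2 ⇒ L = (0, 2/5)
3. U is the centroid of triangle ESB ⇒ U = (1/3, 1/3)
4. V lies on line BU with BV:VU = 1:5 ⇒ V = (1/18, 1/18)
through V parallel to DS: direction (1, -1/5); meets LB at G = (0, 1/15)
G = L + t·(B−L) with t = 5/6

t = 5/6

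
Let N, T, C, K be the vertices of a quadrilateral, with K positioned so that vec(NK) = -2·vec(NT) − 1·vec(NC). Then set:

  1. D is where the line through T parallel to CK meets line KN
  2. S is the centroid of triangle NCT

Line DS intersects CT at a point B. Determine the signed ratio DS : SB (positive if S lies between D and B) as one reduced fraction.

DS:SB = -7

Assign N = (0, 0), T = (1, 0), C = (0, 1), K = (-2, -1) — the answer is frame-independent, so this choice is without loss of generality.
1. D is where the line through T parallel to CK meets line KN ⇒ D = (2, 1)
2. S is the centroid of triangle NCT ⇒ S = (1/3, 1/3)
line DS meets CT at B = (4/7, 3/7)
S = D + t·(B−D) with t = 7/6, so DS:SB = 7/6:-1/6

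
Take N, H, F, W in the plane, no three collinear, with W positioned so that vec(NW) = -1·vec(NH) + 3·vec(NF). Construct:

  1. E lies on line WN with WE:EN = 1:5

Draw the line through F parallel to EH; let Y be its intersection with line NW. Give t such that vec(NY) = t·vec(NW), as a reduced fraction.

Choose coordinates N = (0, 0), H = (1, 0), F = (0, 1), W = (-1, 3).
1. E lies on line WN with WE:EN = 1:5 ⇒ E = (-5/6, 5/2)
through F parallel to EH: direction (11/6, -5/2); meets NW at Y = (-11/18, 11/6)
Y = N + t·(W−N) with t = 11/18

t = 11/18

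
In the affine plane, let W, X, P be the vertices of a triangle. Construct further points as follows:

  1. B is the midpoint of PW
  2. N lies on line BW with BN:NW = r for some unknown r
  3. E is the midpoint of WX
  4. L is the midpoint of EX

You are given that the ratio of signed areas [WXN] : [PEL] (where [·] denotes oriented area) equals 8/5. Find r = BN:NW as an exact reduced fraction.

r = 1/4

Assign W = (0, 0), X = (1, 0), P = (0, 1) — the answer is frame-independent, so this choice is without loss of generality.
1. B is the midpoint of PW ⇒ B = (0, 1/2)
2. With BN:NW = r, write λ = r/(r+1) so N = B + λ·(W−B); N is affine-linear in λ
3. E is the midpoint of WX ⇒ E = (1/2, 0)
4. L is the midpoint of EX ⇒ L = (3/4, 0)
Every point depending on N is an affine combination of N and λ-independent points, so each such coordinate is linear in λ; the λ² term in each signed area is a multiple of (W−B)×(W−B) = 0, so 2·[WXN] and 2·[PEL] are each linear in λ. Evaluating at λ=0 and λ=1:
  2·[WXN] = -1/2·λ + 1/2,   2·[PEL] = 1/4
So [WXN]:[PEL] = (-1/2·λ + 1/2) / (1/4). Setting this equal to 8/5:
  -1/2·λ + 1/2 = 8/5·(1/4)  ⇒  λ = 1/5
Then r = λ/(1−λ) = (1/5)/(4/5) = 1/4. Check: with r = 1/4, N = (0, 2/5) and [WXN]:[PEL] = 8/5 as required.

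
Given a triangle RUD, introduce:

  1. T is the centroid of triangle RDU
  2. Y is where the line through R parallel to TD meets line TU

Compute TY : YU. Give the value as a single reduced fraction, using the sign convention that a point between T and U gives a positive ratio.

TY:YU = -1/2

Assign R = (0, 0), U = (1, 0), D = (0, 1) — the answer is frame-independent, so this choice is without loss of generality.
1. T is the centroid of triangle RDU ⇒ T = (1/3, 1/3)
2. Y is where the line through R parallel to TD meets line TU ⇒ Y = (-1/3, 2/3)
Y = T + t·(U−T) with t = -1, so TY:YU = t:(1−t) = -1:2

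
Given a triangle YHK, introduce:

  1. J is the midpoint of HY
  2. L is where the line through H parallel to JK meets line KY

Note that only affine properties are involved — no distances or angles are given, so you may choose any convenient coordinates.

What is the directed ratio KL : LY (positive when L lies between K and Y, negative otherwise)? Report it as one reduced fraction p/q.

KL:LY = -1/2

Choose coordinates Y = (0, 0), H = (1, 0), K = (0, 1).
1. J is the midpoint of HY ⇒ J = (1/2, 0)
2. L is where the line through H parallel to JK meets line KY ⇒ L = (0, 2)
L = K + t·(Y−K) with t = -1, so KL:LY = t:(1−t) = -1:2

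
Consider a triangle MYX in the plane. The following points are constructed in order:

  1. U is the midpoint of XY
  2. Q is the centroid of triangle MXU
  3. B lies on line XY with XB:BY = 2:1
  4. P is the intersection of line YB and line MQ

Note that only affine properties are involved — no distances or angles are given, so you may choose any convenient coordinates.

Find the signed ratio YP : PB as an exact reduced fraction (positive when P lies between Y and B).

Set M = (0, 0), Y = (1, 0), X = (0, 1); any affine frame gives the same invariant.
1. U is the midpoint of XY ⇒ U = (1/2, 1/2)
2. Q is the centroid of triangle MXU ⇒ Q = (1/6, 1/2)
3. B lies on line XY with XB:BY = 2:1 ⇒ B = (2/3, 1/3)
4. P is the intersection of line YB and line MQ ⇒ P = (1/4, 3/4)
P = Y + t·(B−Y) with t = 9/4, so YP:PB = t:(1−t) = 9/4:-5/4

YP:PB = -9/5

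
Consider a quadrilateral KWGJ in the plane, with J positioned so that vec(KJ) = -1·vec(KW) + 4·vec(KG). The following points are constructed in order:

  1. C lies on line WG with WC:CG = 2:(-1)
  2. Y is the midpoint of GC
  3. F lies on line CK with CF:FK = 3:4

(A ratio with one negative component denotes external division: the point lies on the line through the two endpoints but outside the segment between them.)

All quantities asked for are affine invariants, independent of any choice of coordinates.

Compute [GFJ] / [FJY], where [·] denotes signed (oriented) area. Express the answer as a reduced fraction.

[GFJ]:[FJY] = 22/5

Assign K = (0, 0), W = (1, 0), G = (0, 1), J = (-1, 4) — the answer is frame-independent, so this choice is without loss of generality.
1. C lies on line WG with WC:CG = 2:(-1) ⇒ C = (-1, 2)
2. Y is the midpoint of GC ⇒ Y = (-1/2, 3/2)
3. F lies on line CK with CF:FK = 3:4 ⇒ F = (-4/7, 8/7)
2·[GFJ] = -11/7, 2·[FJY] = -5/14
[GFJ]:[FJY] = -11/7:-5/14 = 22/5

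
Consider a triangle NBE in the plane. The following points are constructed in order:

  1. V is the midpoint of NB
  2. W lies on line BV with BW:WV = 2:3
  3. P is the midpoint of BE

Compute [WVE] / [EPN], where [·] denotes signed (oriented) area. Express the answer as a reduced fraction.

[WVE]:[EPN] = 3/5

Choose coordinates N = (0, 0), B = (1, 0), E = (0, 1).
1. V is the midpoint of NB ⇒ V = (1/2, 0)
2. W lies on line BV with BW:WV = 2:3 ⇒ W = (4/5, 0)
3. P is the midpoint of BE ⇒ P = (1/2, 1/2)
2·[WVE] = -3/10, 2·[EPN] = -1/2
[WVE]:[EPN] = -3/10:-1/2 = 3/5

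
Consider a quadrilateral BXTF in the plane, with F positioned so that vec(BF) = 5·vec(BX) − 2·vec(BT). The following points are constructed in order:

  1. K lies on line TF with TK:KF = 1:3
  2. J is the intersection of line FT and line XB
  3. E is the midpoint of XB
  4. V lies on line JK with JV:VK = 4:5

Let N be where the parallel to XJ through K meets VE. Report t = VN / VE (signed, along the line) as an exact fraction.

Choose coordinates B = (0, 0), X = (1, 0), T = (0, 1), F = (5, -2).
1. K lies on line TF with TK:KF = 1:3 ⇒ K = (5/4, 1/4)
2. J is the intersection of line FT and line XB ⇒ J = (5/3, 0)
3. E is the midpoint of XB ⇒ E = (1/2, 0)
4. V lies on line JK with JV:VK = 4:5 ⇒ V = (40/27, 1/9)
through K parallel to XJ: direction (2/3, 0); meets VE at N = (65/24, 1/4)
N = V + t·(E−V) with t = -5/4

t = -5/4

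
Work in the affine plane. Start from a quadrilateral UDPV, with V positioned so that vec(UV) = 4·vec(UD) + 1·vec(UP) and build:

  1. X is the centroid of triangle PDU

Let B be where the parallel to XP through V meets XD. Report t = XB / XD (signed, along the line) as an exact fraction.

Work in coordinates with U = (0, 0), D = (1, 0), P = (0, 1), V = (4, 1).
1. X is the centroid of triangle PDU ⇒ X = (1/3, 1/3)
through V parallel to XP: direction (-1/3, 2/3); meets XD at B = (17/3, -7/3)
B = X + t·(D−X) with t = 8

t = 8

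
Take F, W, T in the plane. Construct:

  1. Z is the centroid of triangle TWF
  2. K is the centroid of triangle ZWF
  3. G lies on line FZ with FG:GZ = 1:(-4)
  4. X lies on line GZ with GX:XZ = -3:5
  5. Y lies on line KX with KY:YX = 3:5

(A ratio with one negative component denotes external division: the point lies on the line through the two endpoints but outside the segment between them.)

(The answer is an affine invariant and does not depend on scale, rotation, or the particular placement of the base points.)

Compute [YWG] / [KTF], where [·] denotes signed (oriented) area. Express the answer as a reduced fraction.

Set F = (0, 0), W = (1, 0), T = (0, 1); any affine frame gives the same invariant.
1. Z is the centroid of triangle TWF ⇒ Z = (1/3, 1/3)
2. K is the centroid of triangle ZWF ⇒ K = (4/9, 1/9)
3. G lies on line FZ with FG:GZ = 1:(-4) ⇒ G = (-1/9, -1/9)
4. X lies on line GZ with GX:XZ = -3:5 ⇒ X = (-7/9, -7/9)
5. Y lies on line KX with KY:YX = 3:5 ⇒ Y = (-1/72, -2/9)
2·[YWG] = 29/216, 2·[KTF] = 4/9
[YWG]:[KTF] = 29/216:4/9 = 29/96

[YWG]:[KTF] = 29/96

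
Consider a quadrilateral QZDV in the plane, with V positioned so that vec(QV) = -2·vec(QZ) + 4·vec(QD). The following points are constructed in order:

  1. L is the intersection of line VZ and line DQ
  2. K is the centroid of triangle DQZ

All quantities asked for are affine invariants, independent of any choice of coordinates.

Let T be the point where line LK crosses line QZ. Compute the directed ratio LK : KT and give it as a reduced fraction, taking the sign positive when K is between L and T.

LK:KT = 3

Assign Q = (0, 0), Z = (1, 0), D = (0, 1), V = (-2, 4) — the answer is frame-independent, so this choice is without loss of generality.
1. L is the intersection of line VZ and line DQ ⇒ L = (0, 4/3)
2. K is the centroid of triangle DQZ ⇒ K = (1/3, 1/3)
line LK meets QZ at T = (4/9, 0)
K = L + t·(T−L) with t = 3/4, so LK:KT = 3/4:1/4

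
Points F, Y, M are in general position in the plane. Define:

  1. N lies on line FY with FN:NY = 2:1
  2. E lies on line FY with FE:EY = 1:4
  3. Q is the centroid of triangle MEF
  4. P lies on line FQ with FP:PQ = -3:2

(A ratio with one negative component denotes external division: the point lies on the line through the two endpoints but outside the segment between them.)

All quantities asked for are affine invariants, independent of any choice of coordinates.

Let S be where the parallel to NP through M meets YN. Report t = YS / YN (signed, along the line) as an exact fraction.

Choose coordinates F = (0, 0), Y = (1, 0), M = (0, 1).
1. N lies on line FY with FN:NY = 2:1 ⇒ N = (2/3, 0)
2. E lies on line FY with FE:EY = 1:4 ⇒ E = (1/5, 0)
3. Q is the centroid of triangle MEF ⇒ Q = (1/15, 1/3)
4. P lies on line FQ with FP:PQ = -3:2 ⇒ P = (1/5, 1)
through M parallel to NP: direction (-7/15, 1); meets YN at S = (7/15, 0)
S = Y + t·(N−Y) with t = 8/5

t = 8/5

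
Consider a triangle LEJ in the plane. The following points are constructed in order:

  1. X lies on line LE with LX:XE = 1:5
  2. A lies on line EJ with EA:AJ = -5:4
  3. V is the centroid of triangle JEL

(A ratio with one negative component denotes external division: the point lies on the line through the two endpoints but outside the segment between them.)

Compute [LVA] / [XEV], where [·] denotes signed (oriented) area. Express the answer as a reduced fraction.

[LVA]:[XEV] = 54/5

Work in coordinates with L = (0, 0), E = (1, 0), J = (0, 1).
1. X lies on line LE with LX:XE = 1:5 ⇒ X = (1/6, 0)
2. A lies on line EJ with EA:AJ = -5:4 ⇒ A = (-4, 5)
3. V is the centroid of triangle JEL ⇒ V = (1/3, 1/3)
2·[LVA] = 3, 2·[XEV] = 5/18
[LVA]:[XEV] = 3:5/18 = 54/5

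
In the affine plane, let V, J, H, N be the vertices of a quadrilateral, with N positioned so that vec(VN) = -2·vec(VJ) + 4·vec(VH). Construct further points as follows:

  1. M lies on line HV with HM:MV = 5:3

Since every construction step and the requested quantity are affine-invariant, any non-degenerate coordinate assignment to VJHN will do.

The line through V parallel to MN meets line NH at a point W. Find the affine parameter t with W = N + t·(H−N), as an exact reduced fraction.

t = -3/5

Work in coordinates with V = (0, 0), J = (1, 0), H = (0, 1), N = (-2, 4).
1. M lies on line HV with HM:MV = 5:3 ⇒ M = (0, 3/8)
through V parallel to MN: direction (-2, 29/8); meets NH at W = (-16/5, 29/5)
W = N + t·(H−N) with t = -3/5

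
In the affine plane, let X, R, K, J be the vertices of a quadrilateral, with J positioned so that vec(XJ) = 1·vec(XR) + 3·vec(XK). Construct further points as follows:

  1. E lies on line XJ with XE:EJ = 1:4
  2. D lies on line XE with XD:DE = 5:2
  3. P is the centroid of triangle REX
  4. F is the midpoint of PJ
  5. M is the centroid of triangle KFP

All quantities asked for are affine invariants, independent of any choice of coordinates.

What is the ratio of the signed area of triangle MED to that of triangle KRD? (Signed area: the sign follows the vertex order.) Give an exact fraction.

[MED]:[KRD] = -1/45

Choose coordinates X = (0, 0), R = (1, 0), K = (0, 1), J = (1, 3).
1. E lies on line XJ with XE:EJ = 1:4 ⇒ E = (1/5, 3/5)
2. D lies on line XE with XD:DE = 5:2 ⇒ D = (1/7, 3/7)
3. P is the centroid of triangle REX ⇒ P = (2/5, 1/5)
4. F is the midpoint of PJ ⇒ F = (7/10, 8/5)
5. M is the centroid of triangle KFP ⇒ M = (11/30, 14/15)
2·[MED] = 1/105, 2·[KRD] = -3/7
[MED]:[KRD] = 1/105:-3/7 = -1/45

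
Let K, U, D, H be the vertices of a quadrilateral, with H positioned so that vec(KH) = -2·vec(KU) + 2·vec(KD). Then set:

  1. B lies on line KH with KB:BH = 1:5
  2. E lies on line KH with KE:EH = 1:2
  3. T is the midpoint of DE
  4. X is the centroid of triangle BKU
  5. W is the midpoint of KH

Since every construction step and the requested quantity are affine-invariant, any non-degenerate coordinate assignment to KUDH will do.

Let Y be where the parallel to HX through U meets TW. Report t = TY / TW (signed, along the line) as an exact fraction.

Set K = (0, 0), U = (1, 0), D = (0, 1), H = (-2, 2); any affine frame gives the same invariant.
1. B lies on line KH with KB:BH = 1:5 ⇒ B = (-1/3, 1/3)
2. E lies on line KH with KE:EH = 1:2 ⇒ E = (-2/3, 2/3)
3. T is the midpoint of DE ⇒ T = (-1/3, 5/6)
4. X is the centroid of triangle BKU ⇒ X = (2/9, 1/9)
5. W is the midpoint of KH ⇒ W = (-1, 1)
through U parallel to HX: direction (20/9, -17/9); meets TW at Y = (1/6, 17/24)
Y = T + t·(W−T) with t = -3/4

t = -3/4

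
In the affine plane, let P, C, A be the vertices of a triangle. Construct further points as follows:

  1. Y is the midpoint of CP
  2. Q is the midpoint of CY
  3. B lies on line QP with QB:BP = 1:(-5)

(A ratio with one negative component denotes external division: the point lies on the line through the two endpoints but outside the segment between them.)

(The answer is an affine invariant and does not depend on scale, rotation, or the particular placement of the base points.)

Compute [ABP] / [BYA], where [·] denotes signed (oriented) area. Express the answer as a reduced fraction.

[ABP]:[BYA] = 15/7

Choose coordinates P = (0, 0), C = (1, 0), A = (0, 1).
1. Y is the midpoint of CP ⇒ Y = (1/2, 0)
2. Q is the midpoint of CY ⇒ Q = (3/4, 0)
3. B lies on line QP with QB:BP = 1:(-5) ⇒ B = (15/16, 0)
2·[ABP] = -15/16, 2·[BYA] = -7/16
[ABP]:[BYA] = -15/16:-7/16 = 15/7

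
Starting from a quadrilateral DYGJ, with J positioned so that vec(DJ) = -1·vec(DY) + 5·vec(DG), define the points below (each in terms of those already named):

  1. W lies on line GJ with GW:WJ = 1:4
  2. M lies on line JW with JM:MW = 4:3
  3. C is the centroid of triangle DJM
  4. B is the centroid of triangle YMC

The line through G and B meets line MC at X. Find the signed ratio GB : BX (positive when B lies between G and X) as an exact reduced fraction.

Set D = (0, 0), Y = (1, 0), G = (0, 1), J = (-1, 5); any affine frame gives the same invariant.
1. W lies on line GJ with GW:WJ = 1:4 ⇒ W = (-1/5, 9/5)
2. M lies on line JW with JM:MW = 4:3 ⇒ M = (-19/35, 111/35)
3. C is the centroid of triangle DJM ⇒ C = (-18/35, 286/105)
4. B is the centroid of triangle YMC ⇒ B = (-2/105, 619/315)
line GB meets MC at X = (19/105, -2573/315)
B = G + t·(X−G) with t = -2/19, so GB:BX = -2/19:21/19

GB:BX = -2/21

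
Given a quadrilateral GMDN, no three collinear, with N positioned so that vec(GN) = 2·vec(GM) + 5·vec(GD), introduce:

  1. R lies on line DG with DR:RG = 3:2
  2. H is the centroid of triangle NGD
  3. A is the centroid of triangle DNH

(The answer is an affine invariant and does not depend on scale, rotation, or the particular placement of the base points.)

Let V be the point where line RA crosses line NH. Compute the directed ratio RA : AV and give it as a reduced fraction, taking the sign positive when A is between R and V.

Assign G = (0, 0), M = (1, 0), D = (0, 1), N = (2, 5) — the answer is frame-independent, so this choice is without loss of generality.
1. R lies on line DG with DR:RG = 3:2 ⇒ R = (0, 2/5)
2. H is the centroid of triangle NGD ⇒ H = (2/3, 2)
3. A is the centroid of triangle DNH ⇒ A = (8/9, 8/3)
line RA meets NH at V = (1/3, 5/4)
A = R + t·(V−R) with t = 8/3, so RA:AV = 8/3:-5/3

RA:AV = -8/5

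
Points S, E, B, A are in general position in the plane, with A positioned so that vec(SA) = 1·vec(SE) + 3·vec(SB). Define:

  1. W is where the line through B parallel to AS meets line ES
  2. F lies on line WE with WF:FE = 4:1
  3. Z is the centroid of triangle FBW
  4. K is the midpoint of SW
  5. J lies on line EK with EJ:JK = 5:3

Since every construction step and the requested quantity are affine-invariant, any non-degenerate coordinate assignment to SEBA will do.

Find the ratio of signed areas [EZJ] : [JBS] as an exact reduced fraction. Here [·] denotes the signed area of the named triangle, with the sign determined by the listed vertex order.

[EZJ]:[JBS] = 35/39

Set S = (0, 0), E = (1, 0), B = (0, 1), A = (1, 3); any affine frame gives the same invariant.
1. W is where the line through B parallel to AS meets line ES ⇒ W = (-1/3, 0)
2. F lies on line WE with WF:FE = 4:1 ⇒ F = (11/15, 0)
3. Z is the centroid of triangle FBW ⇒ Z = (2/15, 1/3)
4. K is the midpoint of SW ⇒ K = (-1/6, 0)
5. J lies on line EK with EJ:JK = 5:3 ⇒ J = (13/48, 0)
2·[EZJ] = 35/144, 2·[JBS] = 13/48
[EZJ]:[JBS] = 35/144:13/48 = 35/39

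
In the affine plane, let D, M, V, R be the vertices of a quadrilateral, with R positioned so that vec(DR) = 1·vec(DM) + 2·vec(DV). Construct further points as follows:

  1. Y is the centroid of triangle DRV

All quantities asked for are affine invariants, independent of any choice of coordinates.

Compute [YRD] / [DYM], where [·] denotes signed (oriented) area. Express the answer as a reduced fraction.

[YRD]:[DYM] = 1/3

Assign D = (0, 0), M = (1, 0), V = (0, 1), R = (1, 2) — the answer is frame-independent, so this choice is without loss of generality.
1. Y is the centroid of triangle DRV ⇒ Y = (1/3, 1)
2·[YRD] = -1/3, 2·[DYM] = -1
[YRD]:[DYM] = -1/3:-1 = 1/3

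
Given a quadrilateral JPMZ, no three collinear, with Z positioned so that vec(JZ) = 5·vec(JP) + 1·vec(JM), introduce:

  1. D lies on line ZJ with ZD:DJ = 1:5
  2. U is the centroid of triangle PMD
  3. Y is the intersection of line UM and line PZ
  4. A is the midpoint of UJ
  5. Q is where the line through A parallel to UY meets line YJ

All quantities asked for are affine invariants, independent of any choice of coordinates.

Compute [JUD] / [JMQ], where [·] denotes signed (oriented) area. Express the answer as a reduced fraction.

[JUD]:[JMQ] = 236/279

Set J = (0, 0), P = (1, 0), M = (0, 1), Z = (5, 1); any affine frame gives the same invariant.
1. D lies on line ZJ with ZD:DJ = 1:5 ⇒ D = (25/6, 5/6)
2. U is the centroid of triangle PMD ⇒ U = (31/18, 11/18)
3. Y is the intersection of line UM and line PZ ⇒ Y = (155/59, 24/59)
4. A is the midpoint of UJ ⇒ A = (31/36, 11/36)
5. Q is where the line through A parallel to UY meets line YJ ⇒ Q = (155/118, 12/59)
2·[JUD] = -10/9, 2·[JMQ] = -155/118
[JUD]:[JMQ] = -10/9:-155/118 = 236/279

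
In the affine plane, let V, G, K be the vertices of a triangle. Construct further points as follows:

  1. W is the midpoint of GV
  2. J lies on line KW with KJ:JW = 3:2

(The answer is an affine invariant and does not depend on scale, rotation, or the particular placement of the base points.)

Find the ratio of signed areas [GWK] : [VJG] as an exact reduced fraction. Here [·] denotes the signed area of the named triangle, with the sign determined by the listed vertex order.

Work in coordinates with V = (0, 0), G = (1, 0), K = (0, 1).
1. W is the midpoint of GV ⇒ W = (1/2, 0)
2. J lies on line KW with KJ:JW = 3:2 ⇒ J = (3/10, 2/5)
2·[GWK] = -1/2, 2·[VJG] = -2/5
[GWK]:[VJG] = -1/2:-2/5 = 5/4

[GWK]:[VJG] = 5/4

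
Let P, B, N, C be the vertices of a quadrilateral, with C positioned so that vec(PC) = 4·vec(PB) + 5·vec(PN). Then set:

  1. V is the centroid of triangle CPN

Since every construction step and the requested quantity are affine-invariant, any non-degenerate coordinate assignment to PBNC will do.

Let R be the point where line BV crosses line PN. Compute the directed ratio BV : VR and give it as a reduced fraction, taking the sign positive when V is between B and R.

Work in coordinates with P = (0, 0), B = (1, 0), N = (0, 1), C = (4, 5).
1. V is the centroid of triangle CPN ⇒ V = (4/3, 2)
line BV meets PN at R = (0, -6)
V = B + t·(R−B) with t = -1/3, so BV:VR = -1/3:4/3

BV:VR = -1/4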